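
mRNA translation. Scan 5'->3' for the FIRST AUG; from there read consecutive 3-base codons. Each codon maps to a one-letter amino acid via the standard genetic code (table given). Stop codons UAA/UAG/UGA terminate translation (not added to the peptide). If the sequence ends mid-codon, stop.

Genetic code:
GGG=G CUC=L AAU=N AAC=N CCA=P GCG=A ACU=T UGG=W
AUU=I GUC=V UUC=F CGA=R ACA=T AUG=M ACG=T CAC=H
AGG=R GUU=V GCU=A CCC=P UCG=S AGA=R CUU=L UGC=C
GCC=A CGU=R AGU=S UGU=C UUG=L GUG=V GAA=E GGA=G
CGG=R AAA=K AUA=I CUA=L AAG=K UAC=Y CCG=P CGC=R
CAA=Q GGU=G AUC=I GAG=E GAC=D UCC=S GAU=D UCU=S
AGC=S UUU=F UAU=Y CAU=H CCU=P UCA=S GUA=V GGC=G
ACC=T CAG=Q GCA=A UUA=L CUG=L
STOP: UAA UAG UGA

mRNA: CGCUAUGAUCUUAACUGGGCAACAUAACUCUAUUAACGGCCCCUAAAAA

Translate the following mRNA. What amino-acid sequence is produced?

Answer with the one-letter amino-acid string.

Answer: MILTGQHNSINGP

Derivation:
start AUG at pos 4
pos 4: AUG -> M; peptide=M
pos 7: AUC -> I; peptide=MI
pos 10: UUA -> L; peptide=MIL
pos 13: ACU -> T; peptide=MILT
pos 16: GGG -> G; peptide=MILTG
pos 19: CAA -> Q; peptide=MILTGQ
pos 22: CAU -> H; peptide=MILTGQH
pos 25: AAC -> N; peptide=MILTGQHN
pos 28: UCU -> S; peptide=MILTGQHNS
pos 31: AUU -> I; peptide=MILTGQHNSI
pos 34: AAC -> N; peptide=MILTGQHNSIN
pos 37: GGC -> G; peptide=MILTGQHNSING
pos 40: CCC -> P; peptide=MILTGQHNSINGP
pos 43: UAA -> STOP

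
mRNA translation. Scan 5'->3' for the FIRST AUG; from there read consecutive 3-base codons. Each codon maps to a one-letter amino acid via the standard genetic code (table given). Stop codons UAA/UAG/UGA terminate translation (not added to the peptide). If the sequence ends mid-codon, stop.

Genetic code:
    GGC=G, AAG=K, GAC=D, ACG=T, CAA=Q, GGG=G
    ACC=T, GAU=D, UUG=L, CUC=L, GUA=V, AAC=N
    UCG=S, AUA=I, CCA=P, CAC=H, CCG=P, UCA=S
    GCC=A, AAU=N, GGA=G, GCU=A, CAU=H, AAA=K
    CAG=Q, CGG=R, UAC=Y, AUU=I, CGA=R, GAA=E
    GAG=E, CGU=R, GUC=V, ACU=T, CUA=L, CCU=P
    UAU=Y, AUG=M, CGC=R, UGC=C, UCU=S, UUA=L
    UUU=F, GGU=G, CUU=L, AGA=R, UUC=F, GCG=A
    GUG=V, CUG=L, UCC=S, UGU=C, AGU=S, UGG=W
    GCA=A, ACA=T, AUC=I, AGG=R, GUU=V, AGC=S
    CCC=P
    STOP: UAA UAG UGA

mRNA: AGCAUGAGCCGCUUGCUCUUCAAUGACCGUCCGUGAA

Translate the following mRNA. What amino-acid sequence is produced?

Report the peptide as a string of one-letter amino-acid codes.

Answer: MSRLLFNDRP

Derivation:
start AUG at pos 3
pos 3: AUG -> M; peptide=M
pos 6: AGC -> S; peptide=MS
pos 9: CGC -> R; peptide=MSR
pos 12: UUG -> L; peptide=MSRL
pos 15: CUC -> L; peptide=MSRLL
pos 18: UUC -> F; peptide=MSRLLF
pos 21: AAU -> N; peptide=MSRLLFN
pos 24: GAC -> D; peptide=MSRLLFND
pos 27: CGU -> R; peptide=MSRLLFNDR
pos 30: CCG -> P; peptide=MSRLLFNDRP
pos 33: UGA -> STOP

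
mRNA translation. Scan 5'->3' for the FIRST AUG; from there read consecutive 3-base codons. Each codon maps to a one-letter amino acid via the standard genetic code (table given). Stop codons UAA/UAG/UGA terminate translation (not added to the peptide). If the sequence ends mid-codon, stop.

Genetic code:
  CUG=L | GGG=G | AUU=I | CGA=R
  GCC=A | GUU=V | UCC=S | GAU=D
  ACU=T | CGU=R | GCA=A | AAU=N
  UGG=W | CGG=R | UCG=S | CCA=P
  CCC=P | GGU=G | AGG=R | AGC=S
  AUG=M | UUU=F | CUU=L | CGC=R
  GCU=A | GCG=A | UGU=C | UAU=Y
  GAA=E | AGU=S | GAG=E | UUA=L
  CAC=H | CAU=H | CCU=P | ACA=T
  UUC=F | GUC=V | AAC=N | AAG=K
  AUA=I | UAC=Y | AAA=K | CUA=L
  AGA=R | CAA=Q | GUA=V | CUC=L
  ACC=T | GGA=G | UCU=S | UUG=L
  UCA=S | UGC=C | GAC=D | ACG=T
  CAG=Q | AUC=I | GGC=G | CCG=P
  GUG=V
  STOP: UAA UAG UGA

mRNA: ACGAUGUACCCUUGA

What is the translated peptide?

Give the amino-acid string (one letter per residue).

Answer: MYP

Derivation:
start AUG at pos 3
pos 3: AUG -> M; peptide=M
pos 6: UAC -> Y; peptide=MY
pos 9: CCU -> P; peptide=MYP
pos 12: UGA -> STOP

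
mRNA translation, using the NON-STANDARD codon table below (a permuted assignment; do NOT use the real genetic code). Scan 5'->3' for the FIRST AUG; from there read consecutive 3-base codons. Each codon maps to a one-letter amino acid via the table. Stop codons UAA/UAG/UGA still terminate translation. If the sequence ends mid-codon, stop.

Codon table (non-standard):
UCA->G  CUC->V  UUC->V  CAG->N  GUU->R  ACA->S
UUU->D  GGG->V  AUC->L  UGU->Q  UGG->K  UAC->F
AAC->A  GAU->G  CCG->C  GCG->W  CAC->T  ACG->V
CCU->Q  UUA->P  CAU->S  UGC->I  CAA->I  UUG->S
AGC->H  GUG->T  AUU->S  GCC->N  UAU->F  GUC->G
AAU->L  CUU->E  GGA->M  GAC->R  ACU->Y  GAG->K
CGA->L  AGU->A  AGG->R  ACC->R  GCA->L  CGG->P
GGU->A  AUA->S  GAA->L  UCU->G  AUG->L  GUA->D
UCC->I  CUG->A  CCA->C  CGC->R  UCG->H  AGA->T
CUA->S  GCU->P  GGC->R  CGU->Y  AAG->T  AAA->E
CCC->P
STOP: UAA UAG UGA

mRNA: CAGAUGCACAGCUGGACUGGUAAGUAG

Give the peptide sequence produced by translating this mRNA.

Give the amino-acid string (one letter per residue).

Answer: LTHKYAT

Derivation:
start AUG at pos 3
pos 3: AUG -> L; peptide=L
pos 6: CAC -> T; peptide=LT
pos 9: AGC -> H; peptide=LTH
pos 12: UGG -> K; peptide=LTHK
pos 15: ACU -> Y; peptide=LTHKY
pos 18: GGU -> A; peptide=LTHKYA
pos 21: AAG -> T; peptide=LTHKYAT
pos 24: UAG -> STOP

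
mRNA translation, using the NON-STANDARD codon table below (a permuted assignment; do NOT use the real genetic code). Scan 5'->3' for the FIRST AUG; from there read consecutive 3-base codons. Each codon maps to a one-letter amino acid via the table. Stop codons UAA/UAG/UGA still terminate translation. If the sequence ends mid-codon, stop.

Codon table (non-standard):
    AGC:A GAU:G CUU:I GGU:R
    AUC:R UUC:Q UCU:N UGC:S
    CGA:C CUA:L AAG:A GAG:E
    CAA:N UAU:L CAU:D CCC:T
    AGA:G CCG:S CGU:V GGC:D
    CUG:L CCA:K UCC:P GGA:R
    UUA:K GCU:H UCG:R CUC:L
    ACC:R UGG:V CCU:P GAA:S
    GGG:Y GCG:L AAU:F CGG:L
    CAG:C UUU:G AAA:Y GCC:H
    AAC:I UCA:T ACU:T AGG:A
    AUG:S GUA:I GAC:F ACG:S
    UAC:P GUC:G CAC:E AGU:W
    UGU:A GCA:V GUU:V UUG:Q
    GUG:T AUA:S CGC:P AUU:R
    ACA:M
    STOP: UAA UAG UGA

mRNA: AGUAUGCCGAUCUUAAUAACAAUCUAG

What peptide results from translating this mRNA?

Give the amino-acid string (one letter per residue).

start AUG at pos 3
pos 3: AUG -> S; peptide=S
pos 6: CCG -> S; peptide=SS
pos 9: AUC -> R; peptide=SSR
pos 12: UUA -> K; peptide=SSRK
pos 15: AUA -> S; peptide=SSRKS
pos 18: ACA -> M; peptide=SSRKSM
pos 21: AUC -> R; peptide=SSRKSMR
pos 24: UAG -> STOP

Answer: SSRKSMR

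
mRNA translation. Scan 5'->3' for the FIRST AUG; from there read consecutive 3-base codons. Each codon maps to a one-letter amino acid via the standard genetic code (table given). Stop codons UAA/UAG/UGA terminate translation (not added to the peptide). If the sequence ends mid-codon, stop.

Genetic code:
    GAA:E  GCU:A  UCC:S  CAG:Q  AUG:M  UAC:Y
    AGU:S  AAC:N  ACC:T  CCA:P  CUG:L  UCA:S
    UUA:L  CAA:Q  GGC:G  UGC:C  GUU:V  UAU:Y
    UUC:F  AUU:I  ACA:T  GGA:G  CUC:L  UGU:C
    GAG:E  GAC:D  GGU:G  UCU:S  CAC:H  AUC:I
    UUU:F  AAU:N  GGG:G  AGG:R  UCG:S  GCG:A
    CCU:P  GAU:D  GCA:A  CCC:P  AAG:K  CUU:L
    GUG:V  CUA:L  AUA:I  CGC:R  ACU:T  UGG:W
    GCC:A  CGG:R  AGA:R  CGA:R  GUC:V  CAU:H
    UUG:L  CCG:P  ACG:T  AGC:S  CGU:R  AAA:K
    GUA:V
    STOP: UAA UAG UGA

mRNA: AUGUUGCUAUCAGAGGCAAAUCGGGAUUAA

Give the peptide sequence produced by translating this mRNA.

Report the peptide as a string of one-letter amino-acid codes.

Answer: MLLSEANRD

Derivation:
start AUG at pos 0
pos 0: AUG -> M; peptide=M
pos 3: UUG -> L; peptide=ML
pos 6: CUA -> L; peptide=MLL
pos 9: UCA -> S; peptide=MLLS
pos 12: GAG -> E; peptide=MLLSE
pos 15: GCA -> A; peptide=MLLSEA
pos 18: AAU -> N; peptide=MLLSEAN
pos 21: CGG -> R; peptide=MLLSEANR
pos 24: GAU -> D; peptide=MLLSEANRD
pos 27: UAA -> STOP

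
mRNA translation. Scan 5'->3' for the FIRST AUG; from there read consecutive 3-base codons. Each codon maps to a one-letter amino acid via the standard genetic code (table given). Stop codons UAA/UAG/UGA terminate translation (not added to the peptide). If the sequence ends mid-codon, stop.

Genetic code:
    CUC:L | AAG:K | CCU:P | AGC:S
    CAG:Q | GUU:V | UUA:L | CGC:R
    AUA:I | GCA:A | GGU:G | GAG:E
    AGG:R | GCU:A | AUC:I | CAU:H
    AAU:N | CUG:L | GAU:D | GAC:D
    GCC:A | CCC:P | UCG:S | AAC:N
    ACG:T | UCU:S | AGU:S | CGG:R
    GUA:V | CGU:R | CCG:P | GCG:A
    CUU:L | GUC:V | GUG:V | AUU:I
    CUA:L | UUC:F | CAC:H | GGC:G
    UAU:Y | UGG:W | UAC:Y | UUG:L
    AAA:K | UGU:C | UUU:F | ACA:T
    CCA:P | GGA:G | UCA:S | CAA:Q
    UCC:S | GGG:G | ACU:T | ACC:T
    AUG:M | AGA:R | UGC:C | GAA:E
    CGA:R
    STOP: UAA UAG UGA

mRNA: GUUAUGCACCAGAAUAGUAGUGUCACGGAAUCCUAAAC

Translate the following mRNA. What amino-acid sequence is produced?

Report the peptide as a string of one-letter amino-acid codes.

Answer: MHQNSSVTES

Derivation:
start AUG at pos 3
pos 3: AUG -> M; peptide=M
pos 6: CAC -> H; peptide=MH
pos 9: CAG -> Q; peptide=MHQ
pos 12: AAU -> N; peptide=MHQN
pos 15: AGU -> S; peptide=MHQNS
pos 18: AGU -> S; peptide=MHQNSS
pos 21: GUC -> V; peptide=MHQNSSV
pos 24: ACG -> T; peptide=MHQNSSVT
pos 27: GAA -> E; peptide=MHQNSSVTE
pos 30: UCC -> S; peptide=MHQNSSVTES
pos 33: UAA -> STOP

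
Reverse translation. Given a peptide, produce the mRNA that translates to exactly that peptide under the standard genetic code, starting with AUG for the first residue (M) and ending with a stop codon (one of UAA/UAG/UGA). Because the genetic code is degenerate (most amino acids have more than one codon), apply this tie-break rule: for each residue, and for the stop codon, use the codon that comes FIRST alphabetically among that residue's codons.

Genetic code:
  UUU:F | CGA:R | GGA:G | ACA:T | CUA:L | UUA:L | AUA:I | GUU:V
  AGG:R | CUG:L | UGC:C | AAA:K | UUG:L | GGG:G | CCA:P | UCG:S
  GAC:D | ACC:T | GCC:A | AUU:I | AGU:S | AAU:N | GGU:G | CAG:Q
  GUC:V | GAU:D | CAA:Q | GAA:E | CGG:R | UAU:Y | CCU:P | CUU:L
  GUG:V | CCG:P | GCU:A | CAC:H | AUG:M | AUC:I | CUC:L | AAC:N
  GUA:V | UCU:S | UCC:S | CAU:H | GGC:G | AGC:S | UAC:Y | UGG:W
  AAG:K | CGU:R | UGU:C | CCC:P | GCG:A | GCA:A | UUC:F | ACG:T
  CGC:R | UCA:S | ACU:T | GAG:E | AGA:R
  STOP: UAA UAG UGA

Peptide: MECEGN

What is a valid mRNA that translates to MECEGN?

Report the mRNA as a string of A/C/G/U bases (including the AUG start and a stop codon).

Answer: mRNA: AUGGAAUGCGAAGGAAACUAA

Derivation:
residue 1: M -> AUG (start codon)
residue 2: E codons sorted = GAA,GAG -> pick first = GAA
residue 3: C codons sorted = UGC,UGU -> pick first = UGC
residue 4: E codons sorted = GAA,GAG -> pick first = GAA
residue 5: G codons sorted = GGA,GGC,GGG,GGU -> pick first = GGA
residue 6: N codons sorted = AAC,AAU -> pick first = AAC
terminator: stop codons sorted = UAA,UAG,UGA -> pick first = UAA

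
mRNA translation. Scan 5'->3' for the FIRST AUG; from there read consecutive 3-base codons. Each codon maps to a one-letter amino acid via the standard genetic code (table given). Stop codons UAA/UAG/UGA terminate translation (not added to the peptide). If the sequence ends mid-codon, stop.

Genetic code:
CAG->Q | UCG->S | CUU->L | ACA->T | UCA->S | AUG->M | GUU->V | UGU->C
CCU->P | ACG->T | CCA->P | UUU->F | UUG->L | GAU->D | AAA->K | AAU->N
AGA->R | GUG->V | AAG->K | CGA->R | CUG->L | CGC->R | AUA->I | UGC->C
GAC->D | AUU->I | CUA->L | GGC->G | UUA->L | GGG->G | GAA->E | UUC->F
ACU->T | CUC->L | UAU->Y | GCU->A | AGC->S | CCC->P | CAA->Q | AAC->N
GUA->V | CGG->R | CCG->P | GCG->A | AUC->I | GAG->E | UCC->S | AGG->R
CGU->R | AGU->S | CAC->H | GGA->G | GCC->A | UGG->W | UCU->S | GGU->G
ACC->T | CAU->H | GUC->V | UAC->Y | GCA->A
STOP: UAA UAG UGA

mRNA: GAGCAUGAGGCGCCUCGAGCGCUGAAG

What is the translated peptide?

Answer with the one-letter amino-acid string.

Answer: MRRLER

Derivation:
start AUG at pos 4
pos 4: AUG -> M; peptide=M
pos 7: AGG -> R; peptide=MR
pos 10: CGC -> R; peptide=MRR
pos 13: CUC -> L; peptide=MRRL
pos 16: GAG -> E; peptide=MRRLE
pos 19: CGC -> R; peptide=MRRLER
pos 22: UGA -> STOP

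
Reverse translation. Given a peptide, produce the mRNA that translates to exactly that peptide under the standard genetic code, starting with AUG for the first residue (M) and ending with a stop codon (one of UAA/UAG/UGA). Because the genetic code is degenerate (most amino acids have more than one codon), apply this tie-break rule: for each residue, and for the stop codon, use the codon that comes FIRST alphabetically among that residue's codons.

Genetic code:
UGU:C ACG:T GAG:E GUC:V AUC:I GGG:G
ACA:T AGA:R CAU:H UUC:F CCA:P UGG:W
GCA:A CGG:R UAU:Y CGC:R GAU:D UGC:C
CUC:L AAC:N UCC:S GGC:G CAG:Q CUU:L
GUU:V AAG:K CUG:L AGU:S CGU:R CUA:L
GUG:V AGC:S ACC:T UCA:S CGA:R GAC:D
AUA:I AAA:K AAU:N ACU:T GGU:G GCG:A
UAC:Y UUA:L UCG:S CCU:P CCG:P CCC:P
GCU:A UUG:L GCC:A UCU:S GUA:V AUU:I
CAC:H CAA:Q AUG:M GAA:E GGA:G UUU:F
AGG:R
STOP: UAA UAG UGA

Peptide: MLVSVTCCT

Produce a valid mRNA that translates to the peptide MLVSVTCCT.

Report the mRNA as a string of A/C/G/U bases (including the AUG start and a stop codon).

residue 1: M -> AUG (start codon)
residue 2: L codons sorted = CUA,CUC,CUG,CUU,UUA,UUG -> pick first = CUA
residue 3: V codons sorted = GUA,GUC,GUG,GUU -> pick first = GUA
residue 4: S codons sorted = AGC,AGU,UCA,UCC,UCG,UCU -> pick first = AGC
residue 5: V codons sorted = GUA,GUC,GUG,GUU -> pick first = GUA
residue 6: T codons sorted = ACA,ACC,ACG,ACU -> pick first = ACA
residue 7: C codons sorted = UGC,UGU -> pick first = UGC
residue 8: C codons sorted = UGC,UGU -> pick first = UGC
residue 9: T codons sorted = ACA,ACC,ACG,ACU -> pick first = ACA
terminator: stop codons sorted = UAA,UAG,UGA -> pick first = UAA

Answer: mRNA: AUGCUAGUAAGCGUAACAUGCUGCACAUAA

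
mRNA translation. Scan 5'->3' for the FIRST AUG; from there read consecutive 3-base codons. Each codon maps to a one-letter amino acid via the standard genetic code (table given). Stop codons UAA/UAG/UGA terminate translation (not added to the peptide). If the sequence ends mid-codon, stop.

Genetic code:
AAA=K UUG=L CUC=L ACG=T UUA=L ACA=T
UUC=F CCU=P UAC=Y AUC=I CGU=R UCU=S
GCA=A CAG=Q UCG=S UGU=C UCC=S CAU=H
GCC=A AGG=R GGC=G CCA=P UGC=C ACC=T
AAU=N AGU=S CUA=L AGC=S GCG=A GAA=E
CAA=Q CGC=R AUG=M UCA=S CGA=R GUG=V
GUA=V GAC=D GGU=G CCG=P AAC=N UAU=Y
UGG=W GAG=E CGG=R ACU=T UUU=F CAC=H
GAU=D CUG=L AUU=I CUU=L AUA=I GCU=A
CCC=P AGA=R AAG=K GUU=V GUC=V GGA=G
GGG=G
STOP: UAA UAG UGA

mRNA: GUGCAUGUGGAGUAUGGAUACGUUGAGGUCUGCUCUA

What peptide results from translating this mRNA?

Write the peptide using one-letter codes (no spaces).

Answer: MWSMDTLRSAL

Derivation:
start AUG at pos 4
pos 4: AUG -> M; peptide=M
pos 7: UGG -> W; peptide=MW
pos 10: AGU -> S; peptide=MWS
pos 13: AUG -> M; peptide=MWSM
pos 16: GAU -> D; peptide=MWSMD
pos 19: ACG -> T; peptide=MWSMDT
pos 22: UUG -> L; peptide=MWSMDTL
pos 25: AGG -> R; peptide=MWSMDTLR
pos 28: UCU -> S; peptide=MWSMDTLRS
pos 31: GCU -> A; peptide=MWSMDTLRSA
pos 34: CUA -> L; peptide=MWSMDTLRSAL
pos 37: only 0 nt remain (<3), stop (end of mRNA)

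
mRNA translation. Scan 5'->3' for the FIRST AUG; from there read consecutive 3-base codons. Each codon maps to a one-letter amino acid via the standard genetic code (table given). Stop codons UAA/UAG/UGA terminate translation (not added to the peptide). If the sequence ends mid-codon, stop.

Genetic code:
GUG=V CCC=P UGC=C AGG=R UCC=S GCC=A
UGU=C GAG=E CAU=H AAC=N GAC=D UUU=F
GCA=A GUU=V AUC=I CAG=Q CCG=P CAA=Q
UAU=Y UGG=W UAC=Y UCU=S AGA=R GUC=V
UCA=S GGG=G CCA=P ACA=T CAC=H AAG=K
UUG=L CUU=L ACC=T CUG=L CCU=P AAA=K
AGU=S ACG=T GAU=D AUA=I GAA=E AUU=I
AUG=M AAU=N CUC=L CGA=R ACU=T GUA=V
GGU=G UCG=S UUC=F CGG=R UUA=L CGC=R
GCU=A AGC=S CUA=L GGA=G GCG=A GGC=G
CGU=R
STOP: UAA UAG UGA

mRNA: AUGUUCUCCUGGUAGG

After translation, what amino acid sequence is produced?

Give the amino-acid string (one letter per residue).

start AUG at pos 0
pos 0: AUG -> M; peptide=M
pos 3: UUC -> F; peptide=MF
pos 6: UCC -> S; peptide=MFS
pos 9: UGG -> W; peptide=MFSW
pos 12: UAG -> STOP

Answer: MFSW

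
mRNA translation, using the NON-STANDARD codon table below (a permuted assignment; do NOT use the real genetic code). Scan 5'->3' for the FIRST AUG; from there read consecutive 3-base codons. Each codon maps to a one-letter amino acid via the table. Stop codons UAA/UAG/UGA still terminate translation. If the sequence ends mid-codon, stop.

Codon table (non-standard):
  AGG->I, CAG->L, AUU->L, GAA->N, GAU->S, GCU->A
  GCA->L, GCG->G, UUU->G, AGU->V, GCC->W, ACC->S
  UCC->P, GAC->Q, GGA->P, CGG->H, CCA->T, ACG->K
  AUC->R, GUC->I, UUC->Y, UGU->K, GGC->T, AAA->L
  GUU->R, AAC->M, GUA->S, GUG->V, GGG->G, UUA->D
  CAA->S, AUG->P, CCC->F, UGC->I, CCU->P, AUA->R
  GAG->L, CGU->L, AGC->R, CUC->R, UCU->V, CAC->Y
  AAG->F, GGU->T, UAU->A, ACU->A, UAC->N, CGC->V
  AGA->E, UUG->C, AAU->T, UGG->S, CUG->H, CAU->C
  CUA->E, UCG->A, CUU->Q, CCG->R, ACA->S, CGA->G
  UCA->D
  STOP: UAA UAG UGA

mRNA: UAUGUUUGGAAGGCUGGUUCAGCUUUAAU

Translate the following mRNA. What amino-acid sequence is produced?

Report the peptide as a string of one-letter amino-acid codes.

Answer: PGPIHRLQ

Derivation:
start AUG at pos 1
pos 1: AUG -> P; peptide=P
pos 4: UUU -> G; peptide=PG
pos 7: GGA -> P; peptide=PGP
pos 10: AGG -> I; peptide=PGPI
pos 13: CUG -> H; peptide=PGPIH
pos 16: GUU -> R; peptide=PGPIHR
pos 19: CAG -> L; peptide=PGPIHRL
pos 22: CUU -> Q; peptide=PGPIHRLQ
pos 25: UAA -> STOP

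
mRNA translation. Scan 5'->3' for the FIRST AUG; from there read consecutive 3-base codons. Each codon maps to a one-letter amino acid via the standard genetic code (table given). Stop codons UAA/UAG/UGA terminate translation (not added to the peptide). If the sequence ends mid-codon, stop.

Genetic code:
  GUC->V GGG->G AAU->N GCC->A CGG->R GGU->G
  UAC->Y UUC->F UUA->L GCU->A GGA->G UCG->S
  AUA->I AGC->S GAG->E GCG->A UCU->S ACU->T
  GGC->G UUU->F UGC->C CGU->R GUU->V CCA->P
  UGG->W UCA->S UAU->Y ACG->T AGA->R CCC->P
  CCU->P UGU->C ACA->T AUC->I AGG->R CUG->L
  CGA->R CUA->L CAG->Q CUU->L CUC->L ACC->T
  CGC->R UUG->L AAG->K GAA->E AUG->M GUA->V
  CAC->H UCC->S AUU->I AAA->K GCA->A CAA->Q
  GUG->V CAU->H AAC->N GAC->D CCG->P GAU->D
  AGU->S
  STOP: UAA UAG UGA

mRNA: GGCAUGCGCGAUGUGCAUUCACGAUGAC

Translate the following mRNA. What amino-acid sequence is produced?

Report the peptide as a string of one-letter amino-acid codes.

Answer: MRDVHSR

Derivation:
start AUG at pos 3
pos 3: AUG -> M; peptide=M
pos 6: CGC -> R; peptide=MR
pos 9: GAU -> D; peptide=MRD
pos 12: GUG -> V; peptide=MRDV
pos 15: CAU -> H; peptide=MRDVH
pos 18: UCA -> S; peptide=MRDVHS
pos 21: CGA -> R; peptide=MRDVHSR
pos 24: UGA -> STOP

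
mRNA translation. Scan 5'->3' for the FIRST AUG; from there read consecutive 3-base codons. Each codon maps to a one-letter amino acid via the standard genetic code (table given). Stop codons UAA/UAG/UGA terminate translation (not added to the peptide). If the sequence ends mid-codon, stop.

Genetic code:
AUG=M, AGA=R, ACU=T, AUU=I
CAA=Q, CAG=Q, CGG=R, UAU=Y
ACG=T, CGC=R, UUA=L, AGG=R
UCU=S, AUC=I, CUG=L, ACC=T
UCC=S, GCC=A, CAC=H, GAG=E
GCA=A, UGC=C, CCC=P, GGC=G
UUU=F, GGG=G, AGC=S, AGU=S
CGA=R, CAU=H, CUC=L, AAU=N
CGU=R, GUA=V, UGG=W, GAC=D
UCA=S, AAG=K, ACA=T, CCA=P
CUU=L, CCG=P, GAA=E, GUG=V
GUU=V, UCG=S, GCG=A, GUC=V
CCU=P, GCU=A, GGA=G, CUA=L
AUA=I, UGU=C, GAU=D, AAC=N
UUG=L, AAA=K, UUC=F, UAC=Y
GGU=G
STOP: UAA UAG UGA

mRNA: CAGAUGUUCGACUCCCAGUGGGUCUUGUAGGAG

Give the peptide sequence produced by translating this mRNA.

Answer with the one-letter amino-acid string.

start AUG at pos 3
pos 3: AUG -> M; peptide=M
pos 6: UUC -> F; peptide=MF
pos 9: GAC -> D; peptide=MFD
pos 12: UCC -> S; peptide=MFDS
pos 15: CAG -> Q; peptide=MFDSQ
pos 18: UGG -> W; peptide=MFDSQW
pos 21: GUC -> V; peptide=MFDSQWV
pos 24: UUG -> L; peptide=MFDSQWVL
pos 27: UAG -> STOP

Answer: MFDSQWVL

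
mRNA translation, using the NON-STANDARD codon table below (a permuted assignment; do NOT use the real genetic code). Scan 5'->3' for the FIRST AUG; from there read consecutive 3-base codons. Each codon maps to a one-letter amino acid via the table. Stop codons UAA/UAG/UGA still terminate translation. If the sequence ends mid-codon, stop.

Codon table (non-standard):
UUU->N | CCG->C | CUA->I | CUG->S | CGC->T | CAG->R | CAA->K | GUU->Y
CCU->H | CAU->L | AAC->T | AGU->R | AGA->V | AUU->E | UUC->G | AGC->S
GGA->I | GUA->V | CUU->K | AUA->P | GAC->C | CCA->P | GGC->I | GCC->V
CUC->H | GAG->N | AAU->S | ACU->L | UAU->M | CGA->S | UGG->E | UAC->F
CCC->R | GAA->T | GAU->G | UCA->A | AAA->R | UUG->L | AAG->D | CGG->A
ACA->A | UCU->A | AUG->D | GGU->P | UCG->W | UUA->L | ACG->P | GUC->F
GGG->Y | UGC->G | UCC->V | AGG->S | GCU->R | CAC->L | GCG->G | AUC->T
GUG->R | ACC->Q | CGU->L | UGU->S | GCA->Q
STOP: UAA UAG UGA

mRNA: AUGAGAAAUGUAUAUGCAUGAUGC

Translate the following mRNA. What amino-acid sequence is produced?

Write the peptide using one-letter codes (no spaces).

start AUG at pos 0
pos 0: AUG -> D; peptide=D
pos 3: AGA -> V; peptide=DV
pos 6: AAU -> S; peptide=DVS
pos 9: GUA -> V; peptide=DVSV
pos 12: UAU -> M; peptide=DVSVM
pos 15: GCA -> Q; peptide=DVSVMQ
pos 18: UGA -> STOP

Answer: DVSVMQ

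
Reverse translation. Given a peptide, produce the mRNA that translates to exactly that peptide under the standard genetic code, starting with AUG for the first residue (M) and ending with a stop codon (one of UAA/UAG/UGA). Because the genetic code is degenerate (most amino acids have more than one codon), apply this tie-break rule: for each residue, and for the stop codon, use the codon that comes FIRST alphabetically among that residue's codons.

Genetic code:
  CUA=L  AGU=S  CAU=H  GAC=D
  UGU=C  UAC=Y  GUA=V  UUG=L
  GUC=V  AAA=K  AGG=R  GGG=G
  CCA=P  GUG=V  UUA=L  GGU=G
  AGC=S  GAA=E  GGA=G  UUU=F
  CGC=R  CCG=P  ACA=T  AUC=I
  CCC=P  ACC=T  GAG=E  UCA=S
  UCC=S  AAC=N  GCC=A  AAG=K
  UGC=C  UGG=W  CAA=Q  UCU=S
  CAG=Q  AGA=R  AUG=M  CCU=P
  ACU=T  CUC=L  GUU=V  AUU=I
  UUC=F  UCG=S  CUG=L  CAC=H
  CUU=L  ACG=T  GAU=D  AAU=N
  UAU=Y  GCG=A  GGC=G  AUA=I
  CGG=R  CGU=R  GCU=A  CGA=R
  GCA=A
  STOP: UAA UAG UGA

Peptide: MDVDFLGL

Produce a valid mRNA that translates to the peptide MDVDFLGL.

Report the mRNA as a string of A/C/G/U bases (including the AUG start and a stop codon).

Answer: mRNA: AUGGACGUAGACUUCCUAGGACUAUAA

Derivation:
residue 1: M -> AUG (start codon)
residue 2: D codons sorted = GAC,GAU -> pick first = GAC
residue 3: V codons sorted = GUA,GUC,GUG,GUU -> pick first = GUA
residue 4: D codons sorted = GAC,GAU -> pick first = GAC
residue 5: F codons sorted = UUC,UUU -> pick first = UUC
residue 6: L codons sorted = CUA,CUC,CUG,CUU,UUA,UUG -> pick first = CUA
residue 7: G codons sorted = GGA,GGC,GGG,GGU -> pick first = GGA
residue 8: L codons sorted = CUA,CUC,CUG,CUU,UUA,UUG -> pick first = CUA
terminator: stop codons sorted = UAA,UAG,UGA -> pick first = UAA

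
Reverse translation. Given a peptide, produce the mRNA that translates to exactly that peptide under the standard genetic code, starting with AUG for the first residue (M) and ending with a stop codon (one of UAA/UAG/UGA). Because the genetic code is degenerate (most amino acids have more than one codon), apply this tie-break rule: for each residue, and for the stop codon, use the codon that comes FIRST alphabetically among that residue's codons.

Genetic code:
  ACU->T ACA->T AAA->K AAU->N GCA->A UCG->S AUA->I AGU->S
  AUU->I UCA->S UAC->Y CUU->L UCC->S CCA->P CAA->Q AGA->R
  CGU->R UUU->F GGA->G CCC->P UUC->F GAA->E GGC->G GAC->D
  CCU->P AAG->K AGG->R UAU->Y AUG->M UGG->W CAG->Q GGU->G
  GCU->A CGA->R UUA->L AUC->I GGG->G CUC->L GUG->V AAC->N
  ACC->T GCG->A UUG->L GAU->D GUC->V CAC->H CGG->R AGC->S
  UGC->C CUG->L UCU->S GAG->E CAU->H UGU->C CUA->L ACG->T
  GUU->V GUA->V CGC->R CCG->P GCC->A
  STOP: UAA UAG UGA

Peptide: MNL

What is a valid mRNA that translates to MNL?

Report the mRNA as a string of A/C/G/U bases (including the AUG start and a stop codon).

residue 1: M -> AUG (start codon)
residue 2: N codons sorted = AAC,AAU -> pick first = AAC
residue 3: L codons sorted = CUA,CUC,CUG,CUU,UUA,UUG -> pick first = CUA
terminator: stop codons sorted = UAA,UAG,UGA -> pick first = UAA

Answer: mRNA: AUGAACCUAUAA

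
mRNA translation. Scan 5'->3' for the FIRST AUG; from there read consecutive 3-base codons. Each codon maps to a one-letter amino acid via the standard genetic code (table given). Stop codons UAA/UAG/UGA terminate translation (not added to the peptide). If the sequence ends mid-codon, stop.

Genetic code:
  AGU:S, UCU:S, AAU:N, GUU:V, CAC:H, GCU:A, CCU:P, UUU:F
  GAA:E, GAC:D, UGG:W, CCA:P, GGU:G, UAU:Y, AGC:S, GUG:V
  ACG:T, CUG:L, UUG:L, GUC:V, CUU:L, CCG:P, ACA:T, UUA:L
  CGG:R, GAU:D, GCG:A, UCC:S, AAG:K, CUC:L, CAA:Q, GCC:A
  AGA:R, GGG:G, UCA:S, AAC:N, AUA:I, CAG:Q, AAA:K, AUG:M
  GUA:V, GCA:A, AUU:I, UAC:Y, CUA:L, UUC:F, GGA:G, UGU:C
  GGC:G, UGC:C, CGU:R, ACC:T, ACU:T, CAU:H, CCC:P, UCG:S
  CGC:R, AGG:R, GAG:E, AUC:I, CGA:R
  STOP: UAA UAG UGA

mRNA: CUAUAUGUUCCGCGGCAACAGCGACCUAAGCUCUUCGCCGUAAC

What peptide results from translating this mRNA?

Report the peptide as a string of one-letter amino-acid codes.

Answer: MFRGNSDLSSSP

Derivation:
start AUG at pos 4
pos 4: AUG -> M; peptide=M
pos 7: UUC -> F; peptide=MF
pos 10: CGC -> R; peptide=MFR
pos 13: GGC -> G; peptide=MFRG
pos 16: AAC -> N; peptide=MFRGN
pos 19: AGC -> S; peptide=MFRGNS
pos 22: GAC -> D; peptide=MFRGNSD
pos 25: CUA -> L; peptide=MFRGNSDL
pos 28: AGC -> S; peptide=MFRGNSDLS
pos 31: UCU -> S; peptide=MFRGNSDLSS
pos 34: UCG -> S; peptide=MFRGNSDLSSS
pos 37: CCG -> P; peptide=MFRGNSDLSSSP
pos 40: UAA -> STOP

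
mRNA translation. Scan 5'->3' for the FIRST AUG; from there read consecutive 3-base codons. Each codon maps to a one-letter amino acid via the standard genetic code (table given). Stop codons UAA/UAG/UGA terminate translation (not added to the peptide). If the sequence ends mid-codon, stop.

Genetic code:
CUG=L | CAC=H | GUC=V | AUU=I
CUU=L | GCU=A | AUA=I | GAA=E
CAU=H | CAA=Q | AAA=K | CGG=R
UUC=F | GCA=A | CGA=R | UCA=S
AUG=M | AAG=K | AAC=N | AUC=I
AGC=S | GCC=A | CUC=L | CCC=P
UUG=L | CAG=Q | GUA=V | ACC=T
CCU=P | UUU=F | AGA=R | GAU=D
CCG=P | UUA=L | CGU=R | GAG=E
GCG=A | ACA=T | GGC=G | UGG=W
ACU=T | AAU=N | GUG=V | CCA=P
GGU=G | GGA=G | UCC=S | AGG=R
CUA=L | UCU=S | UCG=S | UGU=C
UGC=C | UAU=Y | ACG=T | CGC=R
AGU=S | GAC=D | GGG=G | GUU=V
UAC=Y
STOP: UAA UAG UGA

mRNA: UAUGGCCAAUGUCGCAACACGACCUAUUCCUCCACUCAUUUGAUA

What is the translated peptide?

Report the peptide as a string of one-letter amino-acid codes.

Answer: MANVATRPIPPLI

Derivation:
start AUG at pos 1
pos 1: AUG -> M; peptide=M
pos 4: GCC -> A; peptide=MA
pos 7: AAU -> N; peptide=MAN
pos 10: GUC -> V; peptide=MANV
pos 13: GCA -> A; peptide=MANVA
pos 16: ACA -> T; peptide=MANVAT
pos 19: CGA -> R; peptide=MANVATR
pos 22: CCU -> P; peptide=MANVATRP
pos 25: AUU -> I; peptide=MANVATRPI
pos 28: CCU -> P; peptide=MANVATRPIP
pos 31: CCA -> P; peptide=MANVATRPIPP
pos 34: CUC -> L; peptide=MANVATRPIPPL
pos 37: AUU -> I; peptide=MANVATRPIPPLI
pos 40: UGA -> STOP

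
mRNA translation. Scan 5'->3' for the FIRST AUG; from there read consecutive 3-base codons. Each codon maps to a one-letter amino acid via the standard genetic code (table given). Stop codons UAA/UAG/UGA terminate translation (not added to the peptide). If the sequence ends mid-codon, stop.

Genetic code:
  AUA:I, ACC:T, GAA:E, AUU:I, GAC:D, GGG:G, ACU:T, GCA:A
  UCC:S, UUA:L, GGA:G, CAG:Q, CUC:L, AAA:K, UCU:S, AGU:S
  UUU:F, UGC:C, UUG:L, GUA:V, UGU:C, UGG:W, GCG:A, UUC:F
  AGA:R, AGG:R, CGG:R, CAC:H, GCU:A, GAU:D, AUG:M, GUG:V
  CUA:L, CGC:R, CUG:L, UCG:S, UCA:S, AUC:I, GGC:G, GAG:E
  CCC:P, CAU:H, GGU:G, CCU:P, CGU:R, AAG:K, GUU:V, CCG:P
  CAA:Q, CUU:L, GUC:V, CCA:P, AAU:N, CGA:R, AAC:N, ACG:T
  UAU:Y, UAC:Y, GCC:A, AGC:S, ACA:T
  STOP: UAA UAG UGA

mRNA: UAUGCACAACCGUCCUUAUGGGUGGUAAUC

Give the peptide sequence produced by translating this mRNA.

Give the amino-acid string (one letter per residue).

start AUG at pos 1
pos 1: AUG -> M; peptide=M
pos 4: CAC -> H; peptide=MH
pos 7: AAC -> N; peptide=MHN
pos 10: CGU -> R; peptide=MHNR
pos 13: CCU -> P; peptide=MHNRP
pos 16: UAU -> Y; peptide=MHNRPY
pos 19: GGG -> G; peptide=MHNRPYG
pos 22: UGG -> W; peptide=MHNRPYGW
pos 25: UAA -> STOP

Answer: MHNRPYGW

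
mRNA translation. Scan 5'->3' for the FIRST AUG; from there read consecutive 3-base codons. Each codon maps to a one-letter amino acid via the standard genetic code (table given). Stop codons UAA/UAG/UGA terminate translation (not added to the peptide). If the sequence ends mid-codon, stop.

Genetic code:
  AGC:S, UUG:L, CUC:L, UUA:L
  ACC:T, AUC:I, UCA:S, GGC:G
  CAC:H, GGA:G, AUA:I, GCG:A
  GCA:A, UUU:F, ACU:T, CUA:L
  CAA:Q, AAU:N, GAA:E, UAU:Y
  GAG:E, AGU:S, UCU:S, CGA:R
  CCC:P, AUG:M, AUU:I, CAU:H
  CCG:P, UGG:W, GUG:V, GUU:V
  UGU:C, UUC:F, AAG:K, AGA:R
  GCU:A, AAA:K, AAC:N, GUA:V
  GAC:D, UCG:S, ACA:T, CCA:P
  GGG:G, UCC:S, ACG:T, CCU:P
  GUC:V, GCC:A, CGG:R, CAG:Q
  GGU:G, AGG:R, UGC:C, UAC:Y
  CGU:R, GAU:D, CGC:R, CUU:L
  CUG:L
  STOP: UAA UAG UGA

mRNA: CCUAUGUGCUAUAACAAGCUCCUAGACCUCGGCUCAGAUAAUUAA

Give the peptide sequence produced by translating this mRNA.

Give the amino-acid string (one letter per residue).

Answer: MCYNKLLDLGSDN

Derivation:
start AUG at pos 3
pos 3: AUG -> M; peptide=M
pos 6: UGC -> C; peptide=MC
pos 9: UAU -> Y; peptide=MCY
pos 12: AAC -> N; peptide=MCYN
pos 15: AAG -> K; peptide=MCYNK
pos 18: CUC -> L; peptide=MCYNKL
pos 21: CUA -> L; peptide=MCYNKLL
pos 24: GAC -> D; peptide=MCYNKLLD
pos 27: CUC -> L; peptide=MCYNKLLDL
pos 30: GGC -> G; peptide=MCYNKLLDLG
pos 33: UCA -> S; peptide=MCYNKLLDLGS
pos 36: GAU -> D; peptide=MCYNKLLDLGSD
pos 39: AAU -> N; peptide=MCYNKLLDLGSDN
pos 42: UAA -> STOP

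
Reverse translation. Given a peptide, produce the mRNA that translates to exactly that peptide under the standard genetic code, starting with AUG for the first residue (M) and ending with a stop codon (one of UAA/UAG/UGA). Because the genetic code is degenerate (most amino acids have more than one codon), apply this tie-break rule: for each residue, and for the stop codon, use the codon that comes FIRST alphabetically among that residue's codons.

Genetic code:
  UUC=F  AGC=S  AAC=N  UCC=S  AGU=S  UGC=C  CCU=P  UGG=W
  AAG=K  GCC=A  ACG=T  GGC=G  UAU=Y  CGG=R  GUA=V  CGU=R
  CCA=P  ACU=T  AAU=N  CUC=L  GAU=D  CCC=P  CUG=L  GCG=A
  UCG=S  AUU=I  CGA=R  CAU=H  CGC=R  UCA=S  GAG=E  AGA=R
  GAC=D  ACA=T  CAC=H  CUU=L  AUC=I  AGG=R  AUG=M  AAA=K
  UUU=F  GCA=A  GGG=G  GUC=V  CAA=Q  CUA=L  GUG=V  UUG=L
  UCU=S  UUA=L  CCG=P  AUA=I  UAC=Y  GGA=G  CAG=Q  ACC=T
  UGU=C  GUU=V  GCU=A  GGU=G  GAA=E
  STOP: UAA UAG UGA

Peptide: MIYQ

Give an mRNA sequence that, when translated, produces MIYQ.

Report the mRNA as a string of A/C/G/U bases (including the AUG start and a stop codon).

Answer: mRNA: AUGAUAUACCAAUAA

Derivation:
residue 1: M -> AUG (start codon)
residue 2: I codons sorted = AUA,AUC,AUU -> pick first = AUA
residue 3: Y codons sorted = UAC,UAU -> pick first = UAC
residue 4: Q codons sorted = CAA,CAG -> pick first = CAA
terminator: stop codons sorted = UAA,UAG,UGA -> pick first = UAA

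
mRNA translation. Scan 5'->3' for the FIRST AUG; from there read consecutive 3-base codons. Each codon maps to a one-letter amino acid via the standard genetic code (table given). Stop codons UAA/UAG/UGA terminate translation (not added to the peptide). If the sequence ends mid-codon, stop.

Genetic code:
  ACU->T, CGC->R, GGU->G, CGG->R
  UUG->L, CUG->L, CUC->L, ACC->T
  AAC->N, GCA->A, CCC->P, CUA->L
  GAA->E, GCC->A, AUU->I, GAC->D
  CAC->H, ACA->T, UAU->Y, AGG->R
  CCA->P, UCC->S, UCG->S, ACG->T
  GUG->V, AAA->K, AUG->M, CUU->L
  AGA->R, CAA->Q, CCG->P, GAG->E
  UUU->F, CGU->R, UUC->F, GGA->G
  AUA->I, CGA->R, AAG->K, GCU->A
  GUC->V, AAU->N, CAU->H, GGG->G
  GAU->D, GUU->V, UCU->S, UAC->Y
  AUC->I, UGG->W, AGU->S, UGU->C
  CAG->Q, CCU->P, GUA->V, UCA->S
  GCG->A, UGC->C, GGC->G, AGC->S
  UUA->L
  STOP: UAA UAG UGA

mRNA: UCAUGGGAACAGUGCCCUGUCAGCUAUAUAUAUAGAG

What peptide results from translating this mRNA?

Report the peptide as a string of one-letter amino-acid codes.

Answer: MGTVPCQLYI

Derivation:
start AUG at pos 2
pos 2: AUG -> M; peptide=M
pos 5: GGA -> G; peptide=MG
pos 8: ACA -> T; peptide=MGT
pos 11: GUG -> V; peptide=MGTV
pos 14: CCC -> P; peptide=MGTVP
pos 17: UGU -> C; peptide=MGTVPC
pos 20: CAG -> Q; peptide=MGTVPCQ
pos 23: CUA -> L; peptide=MGTVPCQL
pos 26: UAU -> Y; peptide=MGTVPCQLY
pos 29: AUA -> I; peptide=MGTVPCQLYI
pos 32: UAG -> STOP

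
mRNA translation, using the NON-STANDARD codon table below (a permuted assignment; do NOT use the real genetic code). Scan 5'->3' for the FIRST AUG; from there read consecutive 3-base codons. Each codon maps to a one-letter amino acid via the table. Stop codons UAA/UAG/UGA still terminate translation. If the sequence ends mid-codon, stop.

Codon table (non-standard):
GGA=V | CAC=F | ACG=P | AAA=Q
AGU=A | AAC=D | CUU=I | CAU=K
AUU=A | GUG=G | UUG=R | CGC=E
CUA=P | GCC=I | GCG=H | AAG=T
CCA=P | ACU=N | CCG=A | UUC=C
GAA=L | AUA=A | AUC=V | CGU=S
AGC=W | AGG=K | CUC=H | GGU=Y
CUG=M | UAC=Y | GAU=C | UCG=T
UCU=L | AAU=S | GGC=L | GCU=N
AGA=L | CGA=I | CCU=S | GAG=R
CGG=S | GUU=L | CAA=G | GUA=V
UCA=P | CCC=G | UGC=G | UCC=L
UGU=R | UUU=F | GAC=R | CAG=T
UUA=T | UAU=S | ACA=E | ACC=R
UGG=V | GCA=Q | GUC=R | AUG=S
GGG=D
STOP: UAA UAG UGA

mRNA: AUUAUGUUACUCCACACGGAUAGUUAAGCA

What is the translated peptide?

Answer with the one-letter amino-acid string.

start AUG at pos 3
pos 3: AUG -> S; peptide=S
pos 6: UUA -> T; peptide=ST
pos 9: CUC -> H; peptide=STH
pos 12: CAC -> F; peptide=STHF
pos 15: ACG -> P; peptide=STHFP
pos 18: GAU -> C; peptide=STHFPC
pos 21: AGU -> A; peptide=STHFPCA
pos 24: UAA -> STOP

Answer: STHFPCA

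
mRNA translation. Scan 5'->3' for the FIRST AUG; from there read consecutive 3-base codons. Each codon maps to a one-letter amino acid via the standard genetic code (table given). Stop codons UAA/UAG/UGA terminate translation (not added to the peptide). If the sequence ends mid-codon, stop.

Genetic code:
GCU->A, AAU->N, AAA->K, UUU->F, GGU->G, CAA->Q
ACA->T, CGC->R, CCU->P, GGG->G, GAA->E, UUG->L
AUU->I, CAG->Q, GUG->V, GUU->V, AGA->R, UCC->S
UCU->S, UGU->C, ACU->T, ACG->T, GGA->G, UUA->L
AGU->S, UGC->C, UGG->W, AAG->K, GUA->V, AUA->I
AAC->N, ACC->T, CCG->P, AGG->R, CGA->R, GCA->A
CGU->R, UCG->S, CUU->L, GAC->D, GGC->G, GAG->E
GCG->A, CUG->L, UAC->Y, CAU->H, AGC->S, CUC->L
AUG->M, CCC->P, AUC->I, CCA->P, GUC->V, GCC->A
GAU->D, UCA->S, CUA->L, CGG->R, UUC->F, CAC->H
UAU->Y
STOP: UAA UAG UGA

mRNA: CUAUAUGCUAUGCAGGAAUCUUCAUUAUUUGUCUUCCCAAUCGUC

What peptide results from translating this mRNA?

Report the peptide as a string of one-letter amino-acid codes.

start AUG at pos 4
pos 4: AUG -> M; peptide=M
pos 7: CUA -> L; peptide=ML
pos 10: UGC -> C; peptide=MLC
pos 13: AGG -> R; peptide=MLCR
pos 16: AAU -> N; peptide=MLCRN
pos 19: CUU -> L; peptide=MLCRNL
pos 22: CAU -> H; peptide=MLCRNLH
pos 25: UAU -> Y; peptide=MLCRNLHY
pos 28: UUG -> L; peptide=MLCRNLHYL
pos 31: UCU -> S; peptide=MLCRNLHYLS
pos 34: UCC -> S; peptide=MLCRNLHYLSS
pos 37: CAA -> Q; peptide=MLCRNLHYLSSQ
pos 40: UCG -> S; peptide=MLCRNLHYLSSQS
pos 43: only 2 nt remain (<3), stop (end of mRNA)

Answer: MLCRNLHYLSSQS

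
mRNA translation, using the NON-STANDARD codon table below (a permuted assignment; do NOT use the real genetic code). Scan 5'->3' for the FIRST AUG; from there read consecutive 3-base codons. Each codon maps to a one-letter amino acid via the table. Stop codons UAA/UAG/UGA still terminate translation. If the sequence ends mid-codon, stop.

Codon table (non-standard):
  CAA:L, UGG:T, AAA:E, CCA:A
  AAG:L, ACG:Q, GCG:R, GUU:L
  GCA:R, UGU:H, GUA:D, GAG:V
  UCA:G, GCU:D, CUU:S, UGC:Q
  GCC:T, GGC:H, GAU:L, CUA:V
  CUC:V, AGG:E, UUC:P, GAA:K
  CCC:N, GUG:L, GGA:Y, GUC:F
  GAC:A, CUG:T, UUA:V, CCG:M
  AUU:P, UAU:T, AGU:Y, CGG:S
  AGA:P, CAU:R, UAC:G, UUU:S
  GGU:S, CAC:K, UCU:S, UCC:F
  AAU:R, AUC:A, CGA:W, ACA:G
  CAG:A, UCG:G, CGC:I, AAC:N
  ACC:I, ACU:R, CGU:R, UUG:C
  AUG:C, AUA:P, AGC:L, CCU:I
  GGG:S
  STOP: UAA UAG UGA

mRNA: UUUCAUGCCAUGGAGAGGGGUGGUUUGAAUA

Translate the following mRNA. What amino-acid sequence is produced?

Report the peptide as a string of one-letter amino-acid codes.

Answer: CATPSLL

Derivation:
start AUG at pos 4
pos 4: AUG -> C; peptide=C
pos 7: CCA -> A; peptide=CA
pos 10: UGG -> T; peptide=CAT
pos 13: AGA -> P; peptide=CATP
pos 16: GGG -> S; peptide=CATPS
pos 19: GUG -> L; peptide=CATPSL
pos 22: GUU -> L; peptide=CATPSLL
pos 25: UGA -> STOP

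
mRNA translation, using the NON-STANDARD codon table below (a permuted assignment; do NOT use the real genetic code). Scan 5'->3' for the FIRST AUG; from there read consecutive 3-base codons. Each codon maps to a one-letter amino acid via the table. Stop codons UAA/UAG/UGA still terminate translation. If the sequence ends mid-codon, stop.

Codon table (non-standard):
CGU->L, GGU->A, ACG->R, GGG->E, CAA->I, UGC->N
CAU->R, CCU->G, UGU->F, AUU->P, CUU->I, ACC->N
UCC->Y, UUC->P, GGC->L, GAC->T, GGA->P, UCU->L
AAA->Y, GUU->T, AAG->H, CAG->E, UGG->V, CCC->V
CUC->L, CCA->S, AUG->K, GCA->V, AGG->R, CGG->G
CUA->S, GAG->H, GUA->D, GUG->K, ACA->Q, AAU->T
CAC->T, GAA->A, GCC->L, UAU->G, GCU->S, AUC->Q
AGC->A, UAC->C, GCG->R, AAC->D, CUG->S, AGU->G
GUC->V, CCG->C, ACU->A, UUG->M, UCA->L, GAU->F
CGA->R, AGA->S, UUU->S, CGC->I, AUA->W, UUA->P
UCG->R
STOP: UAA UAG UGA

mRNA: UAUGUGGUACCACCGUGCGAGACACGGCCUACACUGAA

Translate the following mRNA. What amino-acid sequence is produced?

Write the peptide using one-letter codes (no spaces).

start AUG at pos 1
pos 1: AUG -> K; peptide=K
pos 4: UGG -> V; peptide=KV
pos 7: UAC -> C; peptide=KVC
pos 10: CAC -> T; peptide=KVCT
pos 13: CGU -> L; peptide=KVCTL
pos 16: GCG -> R; peptide=KVCTLR
pos 19: AGA -> S; peptide=KVCTLRS
pos 22: CAC -> T; peptide=KVCTLRST
pos 25: GGC -> L; peptide=KVCTLRSTL
pos 28: CUA -> S; peptide=KVCTLRSTLS
pos 31: CAC -> T; peptide=KVCTLRSTLST
pos 34: UGA -> STOP

Answer: KVCTLRSTLST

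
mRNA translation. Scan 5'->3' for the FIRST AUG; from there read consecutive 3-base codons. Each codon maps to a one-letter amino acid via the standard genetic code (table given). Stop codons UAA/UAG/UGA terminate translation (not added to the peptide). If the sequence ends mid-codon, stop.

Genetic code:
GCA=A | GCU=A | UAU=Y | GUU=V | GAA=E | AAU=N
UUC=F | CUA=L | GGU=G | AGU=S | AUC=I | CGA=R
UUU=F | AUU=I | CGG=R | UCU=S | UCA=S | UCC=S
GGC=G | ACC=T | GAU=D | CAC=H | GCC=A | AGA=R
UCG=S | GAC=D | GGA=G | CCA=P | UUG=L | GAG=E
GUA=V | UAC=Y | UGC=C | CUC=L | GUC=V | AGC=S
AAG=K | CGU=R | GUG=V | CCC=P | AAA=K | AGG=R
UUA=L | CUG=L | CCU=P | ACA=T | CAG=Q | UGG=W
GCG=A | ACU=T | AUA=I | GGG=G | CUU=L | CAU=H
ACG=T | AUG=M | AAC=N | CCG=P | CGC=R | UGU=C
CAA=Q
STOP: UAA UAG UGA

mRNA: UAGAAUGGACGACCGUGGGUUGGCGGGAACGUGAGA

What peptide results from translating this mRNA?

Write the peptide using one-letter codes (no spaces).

start AUG at pos 4
pos 4: AUG -> M; peptide=M
pos 7: GAC -> D; peptide=MD
pos 10: GAC -> D; peptide=MDD
pos 13: CGU -> R; peptide=MDDR
pos 16: GGG -> G; peptide=MDDRG
pos 19: UUG -> L; peptide=MDDRGL
pos 22: GCG -> A; peptide=MDDRGLA
pos 25: GGA -> G; peptide=MDDRGLAG
pos 28: ACG -> T; peptide=MDDRGLAGT
pos 31: UGA -> STOP

Answer: MDDRGLAGT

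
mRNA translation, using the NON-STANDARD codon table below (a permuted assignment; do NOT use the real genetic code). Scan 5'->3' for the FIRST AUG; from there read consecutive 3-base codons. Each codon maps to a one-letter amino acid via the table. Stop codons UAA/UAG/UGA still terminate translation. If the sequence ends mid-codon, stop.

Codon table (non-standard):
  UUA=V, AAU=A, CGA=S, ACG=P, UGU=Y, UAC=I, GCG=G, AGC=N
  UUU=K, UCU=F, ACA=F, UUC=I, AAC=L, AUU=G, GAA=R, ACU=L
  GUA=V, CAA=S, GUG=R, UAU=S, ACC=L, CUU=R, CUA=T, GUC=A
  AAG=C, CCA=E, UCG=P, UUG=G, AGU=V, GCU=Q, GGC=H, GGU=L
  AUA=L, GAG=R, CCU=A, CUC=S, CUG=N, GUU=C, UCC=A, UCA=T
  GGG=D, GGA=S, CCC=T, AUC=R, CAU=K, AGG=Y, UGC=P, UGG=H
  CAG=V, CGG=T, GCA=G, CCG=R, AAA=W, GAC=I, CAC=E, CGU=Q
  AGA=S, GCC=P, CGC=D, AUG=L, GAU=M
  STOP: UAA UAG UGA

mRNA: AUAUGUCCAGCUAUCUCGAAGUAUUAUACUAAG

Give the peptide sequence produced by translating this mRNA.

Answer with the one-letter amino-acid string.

start AUG at pos 2
pos 2: AUG -> L; peptide=L
pos 5: UCC -> A; peptide=LA
pos 8: AGC -> N; peptide=LAN
pos 11: UAU -> S; peptide=LANS
pos 14: CUC -> S; peptide=LANSS
pos 17: GAA -> R; peptide=LANSSR
pos 20: GUA -> V; peptide=LANSSRV
pos 23: UUA -> V; peptide=LANSSRVV
pos 26: UAC -> I; peptide=LANSSRVVI
pos 29: UAA -> STOP

Answer: LANSSRVVI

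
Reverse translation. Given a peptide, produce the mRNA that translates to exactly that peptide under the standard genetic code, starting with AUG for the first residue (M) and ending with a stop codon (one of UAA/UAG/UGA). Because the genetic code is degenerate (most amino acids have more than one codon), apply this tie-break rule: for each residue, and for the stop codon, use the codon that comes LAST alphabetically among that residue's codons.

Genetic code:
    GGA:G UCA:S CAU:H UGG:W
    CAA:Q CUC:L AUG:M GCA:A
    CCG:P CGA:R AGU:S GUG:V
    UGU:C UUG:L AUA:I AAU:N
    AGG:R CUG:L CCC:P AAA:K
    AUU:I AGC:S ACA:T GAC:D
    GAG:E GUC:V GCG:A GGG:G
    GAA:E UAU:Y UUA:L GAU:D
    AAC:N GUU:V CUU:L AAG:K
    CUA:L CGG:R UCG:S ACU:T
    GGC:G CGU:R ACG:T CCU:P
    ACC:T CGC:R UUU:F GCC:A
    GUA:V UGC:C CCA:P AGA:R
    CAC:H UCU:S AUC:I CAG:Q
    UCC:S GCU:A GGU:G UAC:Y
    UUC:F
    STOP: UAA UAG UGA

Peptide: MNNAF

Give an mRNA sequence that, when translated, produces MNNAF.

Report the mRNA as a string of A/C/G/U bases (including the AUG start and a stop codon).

Answer: mRNA: AUGAAUAAUGCUUUUUGA

Derivation:
residue 1: M -> AUG (start codon)
residue 2: N codons sorted = AAC,AAU -> pick last = AAU
residue 3: N codons sorted = AAC,AAU -> pick last = AAU
residue 4: A codons sorted = GCA,GCC,GCG,GCU -> pick last = GCU
residue 5: F codons sorted = UUC,UUU -> pick last = UUU
terminator: stop codons sorted = UAA,UAG,UGA -> pick last = UGA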